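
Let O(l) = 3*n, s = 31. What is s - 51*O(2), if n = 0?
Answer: 31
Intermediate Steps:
O(l) = 0 (O(l) = 3*0 = 0)
s - 51*O(2) = 31 - 51*0 = 31 + 0 = 31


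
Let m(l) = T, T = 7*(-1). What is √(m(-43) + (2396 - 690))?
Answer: √1699 ≈ 41.219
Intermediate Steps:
T = -7
m(l) = -7
√(m(-43) + (2396 - 690)) = √(-7 + (2396 - 690)) = √(-7 + 1706) = √1699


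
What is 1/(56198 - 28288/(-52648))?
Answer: 6581/369842574 ≈ 1.7794e-5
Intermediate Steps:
1/(56198 - 28288/(-52648)) = 1/(56198 - 28288*(-1/52648)) = 1/(56198 + 3536/6581) = 1/(369842574/6581) = 6581/369842574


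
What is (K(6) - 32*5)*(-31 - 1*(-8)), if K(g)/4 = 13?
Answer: 2484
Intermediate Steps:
K(g) = 52 (K(g) = 4*13 = 52)
(K(6) - 32*5)*(-31 - 1*(-8)) = (52 - 32*5)*(-31 - 1*(-8)) = (52 - 160)*(-31 + 8) = -108*(-23) = 2484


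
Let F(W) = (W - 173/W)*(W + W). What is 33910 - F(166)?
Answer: -20856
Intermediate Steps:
F(W) = 2*W*(W - 173/W) (F(W) = (W - 173/W)*(2*W) = 2*W*(W - 173/W))
33910 - F(166) = 33910 - (-346 + 2*166**2) = 33910 - (-346 + 2*27556) = 33910 - (-346 + 55112) = 33910 - 1*54766 = 33910 - 54766 = -20856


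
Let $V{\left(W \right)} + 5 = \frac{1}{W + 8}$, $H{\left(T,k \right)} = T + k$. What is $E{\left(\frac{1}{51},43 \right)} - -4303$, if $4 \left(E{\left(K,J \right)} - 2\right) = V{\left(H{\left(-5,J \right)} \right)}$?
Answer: $\frac{791891}{184} \approx 4303.8$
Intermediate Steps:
$V{\left(W \right)} = -5 + \frac{1}{8 + W}$ ($V{\left(W \right)} = -5 + \frac{1}{W + 8} = -5 + \frac{1}{8 + W}$)
$E{\left(K,J \right)} = 2 + \frac{-14 - 5 J}{4 \left(3 + J\right)}$ ($E{\left(K,J \right)} = 2 + \frac{\frac{1}{8 + \left(-5 + J\right)} \left(-39 - 5 \left(-5 + J\right)\right)}{4} = 2 + \frac{\frac{1}{3 + J} \left(-39 - \left(-25 + 5 J\right)\right)}{4} = 2 + \frac{\frac{1}{3 + J} \left(-14 - 5 J\right)}{4} = 2 + \frac{-14 - 5 J}{4 \left(3 + J\right)}$)
$E{\left(\frac{1}{51},43 \right)} - -4303 = \frac{10 + 3 \cdot 43}{4 \left(3 + 43\right)} - -4303 = \frac{10 + 129}{4 \cdot 46} + 4303 = \frac{1}{4} \cdot \frac{1}{46} \cdot 139 + 4303 = \frac{139}{184} + 4303 = \frac{791891}{184}$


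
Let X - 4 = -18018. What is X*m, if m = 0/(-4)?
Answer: 0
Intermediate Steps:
X = -18014 (X = 4 - 18018 = -18014)
m = 0 (m = 0*(-¼) = 0)
X*m = -18014*0 = 0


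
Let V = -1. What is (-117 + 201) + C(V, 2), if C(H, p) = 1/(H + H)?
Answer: 167/2 ≈ 83.500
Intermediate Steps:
C(H, p) = 1/(2*H)
(-117 + 201) + C(V, 2) = (-117 + 201) + (1/2)/(-1) = 84 + (1/2)*(-1) = 84 - 1/2 = 167/2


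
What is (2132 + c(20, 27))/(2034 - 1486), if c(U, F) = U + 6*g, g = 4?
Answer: 544/137 ≈ 3.9708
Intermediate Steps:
c(U, F) = 24 + U (c(U, F) = U + 6*4 = U + 24 = 24 + U)
(2132 + c(20, 27))/(2034 - 1486) = (2132 + (24 + 20))/(2034 - 1486) = (2132 + 44)/548 = 2176*(1/548) = 544/137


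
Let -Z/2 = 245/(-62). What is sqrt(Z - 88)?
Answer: I*sqrt(76973)/31 ≈ 8.9497*I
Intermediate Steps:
Z = 245/31 (Z = -490/(-62) = -490*(-1)/62 = -2*(-245/62) = 245/31 ≈ 7.9032)
sqrt(Z - 88) = sqrt(245/31 - 88) = sqrt(-2483/31) = I*sqrt(76973)/31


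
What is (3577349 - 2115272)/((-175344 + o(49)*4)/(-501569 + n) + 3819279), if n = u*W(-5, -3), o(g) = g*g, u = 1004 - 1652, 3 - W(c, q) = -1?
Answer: 737122202397/1925531685659 ≈ 0.38281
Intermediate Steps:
W(c, q) = 4 (W(c, q) = 3 - 1*(-1) = 3 + 1 = 4)
u = -648
o(g) = g**2
n = -2592 (n = -648*4 = -2592)
(3577349 - 2115272)/((-175344 + o(49)*4)/(-501569 + n) + 3819279) = (3577349 - 2115272)/((-175344 + 49**2*4)/(-501569 - 2592) + 3819279) = 1462077/((-175344 + 2401*4)/(-504161) + 3819279) = 1462077/((-175344 + 9604)*(-1/504161) + 3819279) = 1462077/(-165740*(-1/504161) + 3819279) = 1462077/(165740/504161 + 3819279) = 1462077/(1925531685659/504161) = 1462077*(504161/1925531685659) = 737122202397/1925531685659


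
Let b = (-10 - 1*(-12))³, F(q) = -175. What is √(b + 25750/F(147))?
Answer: I*√6818/7 ≈ 11.796*I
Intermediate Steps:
b = 8 (b = (-10 + 12)³ = 2³ = 8)
√(b + 25750/F(147)) = √(8 + 25750/(-175)) = √(8 + 25750*(-1/175)) = √(8 - 1030/7) = √(-974/7) = I*√6818/7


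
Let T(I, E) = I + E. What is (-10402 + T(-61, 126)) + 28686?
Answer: 18349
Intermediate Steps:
T(I, E) = E + I
(-10402 + T(-61, 126)) + 28686 = (-10402 + (126 - 61)) + 28686 = (-10402 + 65) + 28686 = -10337 + 28686 = 18349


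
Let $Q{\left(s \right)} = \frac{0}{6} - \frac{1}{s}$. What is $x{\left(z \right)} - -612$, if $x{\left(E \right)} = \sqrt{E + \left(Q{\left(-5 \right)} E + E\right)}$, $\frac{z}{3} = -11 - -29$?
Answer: $612 + \frac{3 \sqrt{330}}{5} \approx 622.9$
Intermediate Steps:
$Q{\left(s \right)} = - \frac{1}{s}$ ($Q{\left(s \right)} = 0 \cdot \frac{1}{6} - \frac{1}{s} = 0 - \frac{1}{s} = - \frac{1}{s}$)
$z = 54$ ($z = 3 \left(-11 - -29\right) = 3 \left(-11 + 29\right) = 3 \cdot 18 = 54$)
$x{\left(E \right)} = \frac{\sqrt{55} \sqrt{E}}{5}$ ($x{\left(E \right)} = \sqrt{E + \left(- \frac{1}{-5} E + E\right)} = \sqrt{E + \left(\left(-1\right) \left(- \frac{1}{5}\right) E + E\right)} = \sqrt{E + \left(\frac{E}{5} + E\right)} = \sqrt{E + \frac{6 E}{5}} = \sqrt{\frac{11 E}{5}} = \frac{\sqrt{55} \sqrt{E}}{5}$)
$x{\left(z \right)} - -612 = \frac{\sqrt{55} \sqrt{54}}{5} - -612 = \frac{\sqrt{55} \cdot 3 \sqrt{6}}{5} + 612 = \frac{3 \sqrt{330}}{5} + 612 = 612 + \frac{3 \sqrt{330}}{5}$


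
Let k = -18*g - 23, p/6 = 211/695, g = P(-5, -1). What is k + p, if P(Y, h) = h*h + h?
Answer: -14719/695 ≈ -21.178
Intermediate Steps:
P(Y, h) = h + h² (P(Y, h) = h² + h = h + h²)
g = 0 (g = -(1 - 1) = -1*0 = 0)
p = 1266/695 (p = 6*(211/695) = 1266/695 ≈ 1.8216)
k = -23 (k = -18*0 - 23 = 0 - 23 = -23)
k + p = -23 + 1266/695 = -14719/695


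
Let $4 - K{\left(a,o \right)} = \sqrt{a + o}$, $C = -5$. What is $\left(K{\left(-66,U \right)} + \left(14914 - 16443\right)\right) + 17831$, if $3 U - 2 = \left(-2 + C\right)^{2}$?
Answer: $16306 - 7 i \approx 16306.0 - 7.0 i$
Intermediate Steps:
$U = 17$ ($U = \frac{2}{3} + \frac{\left(-2 - 5\right)^{2}}{3} = \frac{2}{3} + \frac{\left(-7\right)^{2}}{3} = \frac{2}{3} + \frac{1}{3} \cdot 49 = \frac{2}{3} + \frac{49}{3} = 17$)
$K{\left(a,o \right)} = 4 - \sqrt{a + o}$
$\left(K{\left(-66,U \right)} + \left(14914 - 16443\right)\right) + 17831 = \left(\left(4 - \sqrt{-66 + 17}\right) + \left(14914 - 16443\right)\right) + 17831 = \left(\left(4 - \sqrt{-49}\right) - 1529\right) + 17831 = \left(\left(4 - 7 i\right) - 1529\right) + 17831 = \left(-1525 - 7 i\right) + 17831 = 16306 - 7 i$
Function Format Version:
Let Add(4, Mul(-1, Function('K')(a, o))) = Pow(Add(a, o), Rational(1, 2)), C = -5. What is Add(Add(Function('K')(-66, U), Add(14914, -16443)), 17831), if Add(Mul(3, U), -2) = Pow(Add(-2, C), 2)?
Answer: Add(16306, Mul(-7, I)) ≈ Add(16306., Mul(-7.0000, I))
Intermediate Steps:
U = 17 (U = Add(Rational(2, 3), Mul(Rational(1, 3), Pow(Add(-2, -5), 2))) = Add(Rational(2, 3), Mul(Rational(1, 3), Pow(-7, 2))) = Add(Rational(2, 3), Mul(Rational(1, 3), 49)) = Add(Rational(2, 3), Rational(49, 3)) = 17)
Function('K')(a, o) = Add(4, Mul(-1, Pow(Add(a, o), Rational(1, 2))))
Add(Add(Function('K')(-66, U), Add(14914, -16443)), 17831) = Add(Add(Add(4, Mul(-1, Pow(Add(-66, 17), Rational(1, 2)))), Add(14914, -16443)), 17831) = Add(Add(Add(4, Mul(-1, Pow(-49, Rational(1, 2)))), -1529), 17831) = Add(Add(Add(4, Mul(-1, Mul(7, I))), -1529), 17831) = Add(Add(Add(4, Mul(-7, I)), -1529), 17831) = Add(Add(-1525, Mul(-7, I)), 17831) = Add(16306, Mul(-7, I))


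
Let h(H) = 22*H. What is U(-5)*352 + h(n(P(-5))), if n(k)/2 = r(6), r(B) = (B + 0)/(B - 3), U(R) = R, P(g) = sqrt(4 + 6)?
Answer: -1672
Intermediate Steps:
P(g) = sqrt(10)
r(B) = B/(-3 + B)
n(k) = 4 (n(k) = 2*(6/(-3 + 6)) = 2*(6/3) = 2*(6*(1/3)) = 2*2 = 4)
U(-5)*352 + h(n(P(-5))) = -5*352 + 22*4 = -1760 + 88 = -1672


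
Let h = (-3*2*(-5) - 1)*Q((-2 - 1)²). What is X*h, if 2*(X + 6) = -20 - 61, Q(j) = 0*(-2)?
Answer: 0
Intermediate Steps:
Q(j) = 0
X = -93/2 (X = -6 + (-20 - 61)/2 = -6 + (½)*(-81) = -6 - 81/2 = -93/2 ≈ -46.500)
h = 0 (h = (-3*2*(-5) - 1)*0 = (-6*(-5) - 1)*0 = (30 - 1)*0 = 29*0 = 0)
X*h = -93/2*0 = 0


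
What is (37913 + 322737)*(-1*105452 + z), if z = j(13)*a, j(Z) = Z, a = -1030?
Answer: -42860367300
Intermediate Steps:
z = -13390 (z = 13*(-1030) = -13390)
(37913 + 322737)*(-1*105452 + z) = (37913 + 322737)*(-1*105452 - 13390) = 360650*(-105452 - 13390) = 360650*(-118842) = -42860367300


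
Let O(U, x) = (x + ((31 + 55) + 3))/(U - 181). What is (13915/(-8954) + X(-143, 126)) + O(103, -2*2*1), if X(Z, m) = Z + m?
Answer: -28346/1443 ≈ -19.644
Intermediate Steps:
O(U, x) = (89 + x)/(-181 + U) (O(U, x) = (x + (86 + 3))/(-181 + U) = (x + 89)/(-181 + U) = (89 + x)/(-181 + U))
(13915/(-8954) + X(-143, 126)) + O(103, -2*2*1) = (13915/(-8954) + (-143 + 126)) + (89 - 2*2*1)/(-181 + 103) = (13915*(-1/8954) - 17) + (89 - 4*1)/(-78) = (-115/74 - 17) - (89 - 4)/78 = -1373/74 - 1/78*85 = -1373/74 - 85/78 = -28346/1443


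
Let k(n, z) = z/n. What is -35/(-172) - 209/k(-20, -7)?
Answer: -718715/1204 ≈ -596.94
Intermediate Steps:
-35/(-172) - 209/k(-20, -7) = -35/(-172) - 209/((-7/(-20))) = -35*(-1/172) - 209/((-7*(-1/20))) = 35/172 - 209/7/20 = 35/172 - 209*20/7 = 35/172 - 4180/7 = -718715/1204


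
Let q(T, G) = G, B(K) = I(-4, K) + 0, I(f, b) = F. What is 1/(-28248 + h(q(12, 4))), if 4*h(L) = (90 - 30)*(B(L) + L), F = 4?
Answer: -1/28128 ≈ -3.5552e-5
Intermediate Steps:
I(f, b) = 4
B(K) = 4 (B(K) = 4 + 0 = 4)
h(L) = 60 + 15*L (h(L) = ((90 - 30)*(4 + L))/4 = (60*(4 + L))/4 = (240 + 60*L)/4 = 60 + 15*L)
1/(-28248 + h(q(12, 4))) = 1/(-28248 + (60 + 15*4)) = 1/(-28248 + (60 + 60)) = 1/(-28248 + 120) = 1/(-28128) = -1/28128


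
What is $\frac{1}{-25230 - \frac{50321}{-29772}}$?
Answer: $- \frac{29772}{751097239} \approx -3.9638 \cdot 10^{-5}$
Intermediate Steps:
$\frac{1}{-25230 - \frac{50321}{-29772}} = \frac{1}{-25230 - - \frac{50321}{29772}} = \frac{1}{-25230 + \frac{50321}{29772}} = \frac{1}{- \frac{751097239}{29772}} = - \frac{29772}{751097239}$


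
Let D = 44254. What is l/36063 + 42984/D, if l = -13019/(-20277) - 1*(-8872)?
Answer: 19696894228393/16180356602277 ≈ 1.2173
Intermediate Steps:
l = 179910563/20277 (l = -13019*(-1/20277) + 8872 = 13019/20277 + 8872 = 179910563/20277 ≈ 8872.6)
l/36063 + 42984/D = (179910563/20277)/36063 + 42984/44254 = (179910563/20277)*(1/36063) + 42984*(1/44254) = 179910563/731249451 + 21492/22127 = 19696894228393/16180356602277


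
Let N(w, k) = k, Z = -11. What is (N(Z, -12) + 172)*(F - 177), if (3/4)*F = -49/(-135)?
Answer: -2287648/81 ≈ -28243.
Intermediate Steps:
F = 196/405 (F = 4*(-49/(-135))/3 = 4*(-49*(-1/135))/3 = (4/3)*(49/135) = 196/405 ≈ 0.48395)
(N(Z, -12) + 172)*(F - 177) = (-12 + 172)*(196/405 - 177) = 160*(-71489/405) = -2287648/81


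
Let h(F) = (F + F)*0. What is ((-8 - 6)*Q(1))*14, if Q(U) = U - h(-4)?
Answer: -196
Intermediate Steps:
h(F) = 0 (h(F) = (2*F)*0 = 0)
Q(U) = U (Q(U) = U - 1*0 = U + 0 = U)
((-8 - 6)*Q(1))*14 = ((-8 - 6)*1)*14 = -14*1*14 = -14*14 = -196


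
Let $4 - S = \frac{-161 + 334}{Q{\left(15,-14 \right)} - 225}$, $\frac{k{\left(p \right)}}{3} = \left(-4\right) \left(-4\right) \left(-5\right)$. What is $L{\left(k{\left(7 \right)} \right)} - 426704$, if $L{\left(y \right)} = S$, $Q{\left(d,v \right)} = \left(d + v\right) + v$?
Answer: $- \frac{101554427}{238} \approx -4.267 \cdot 10^{5}$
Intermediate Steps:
$Q{\left(d,v \right)} = d + 2 v$
$k{\left(p \right)} = -240$ ($k{\left(p \right)} = 3 \left(-4\right) \left(-4\right) \left(-5\right) = 3 \cdot 16 \left(-5\right) = 3 \left(-80\right) = -240$)
$S = \frac{1125}{238}$ ($S = 4 - \frac{-161 + 334}{\left(15 + 2 \left(-14\right)\right) - 225} = 4 - \frac{173}{\left(15 - 28\right) - 225} = 4 - \frac{173}{-13 - 225} = 4 - \frac{173}{-238} = 4 - 173 \left(- \frac{1}{238}\right) = 4 - - \frac{173}{238} = 4 + \frac{173}{238} = \frac{1125}{238} \approx 4.7269$)
$L{\left(y \right)} = \frac{1125}{238}$
$L{\left(k{\left(7 \right)} \right)} - 426704 = \frac{1125}{238} - 426704 = - \frac{101554427}{238}$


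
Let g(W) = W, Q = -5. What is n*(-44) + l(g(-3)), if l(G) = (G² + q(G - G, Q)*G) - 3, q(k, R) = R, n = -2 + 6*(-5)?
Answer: 1429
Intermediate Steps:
n = -32 (n = -2 - 30 = -32)
l(G) = -3 + G² - 5*G (l(G) = (G² - 5*G) - 3 = -3 + G² - 5*G)
n*(-44) + l(g(-3)) = -32*(-44) + (-3 + (-3)² - 5*(-3)) = 1408 + (-3 + 9 + 15) = 1408 + 21 = 1429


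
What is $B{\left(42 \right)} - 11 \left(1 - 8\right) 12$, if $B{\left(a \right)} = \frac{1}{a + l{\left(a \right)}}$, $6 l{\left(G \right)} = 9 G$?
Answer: $\frac{97021}{105} \approx 924.01$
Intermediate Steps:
$l{\left(G \right)} = \frac{3 G}{2}$ ($l{\left(G \right)} = \frac{9 G}{6} = \frac{3 G}{2}$)
$B{\left(a \right)} = \frac{2}{5 a}$ ($B{\left(a \right)} = \frac{1}{a + \frac{3 a}{2}} = \frac{1}{\frac{5}{2} a} = \frac{2}{5 a}$)
$B{\left(42 \right)} - 11 \left(1 - 8\right) 12 = \frac{2}{5 \cdot 42} - 11 \left(1 - 8\right) 12 = \frac{2}{5} \cdot \frac{1}{42} - 11 \left(-7\right) 12 = \frac{1}{105} - \left(-77\right) 12 = \frac{1}{105} - -924 = \frac{1}{105} + 924 = \frac{97021}{105}$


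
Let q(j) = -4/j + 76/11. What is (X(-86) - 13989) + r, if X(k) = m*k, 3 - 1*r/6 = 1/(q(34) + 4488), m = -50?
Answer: -4064364034/420263 ≈ -9671.0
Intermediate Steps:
q(j) = 76/11 - 4/j (q(j) = -4/j + 76*(1/11) = -4/j + 76/11 = 76/11 - 4/j)
r = 7564173/420263 (r = 18 - 6/((76/11 - 4/34) + 4488) = 18 - 6/((76/11 - 4*1/34) + 4488) = 18 - 6/((76/11 - 2/17) + 4488) = 18 - 6/(1270/187 + 4488) = 18 - 6/840526/187 = 18 - 6*187/840526 = 18 - 561/420263 = 7564173/420263 ≈ 17.999)
X(k) = -50*k
(X(-86) - 13989) + r = (-50*(-86) - 13989) + 7564173/420263 = (4300 - 13989) + 7564173/420263 = -9689 + 7564173/420263 = -4064364034/420263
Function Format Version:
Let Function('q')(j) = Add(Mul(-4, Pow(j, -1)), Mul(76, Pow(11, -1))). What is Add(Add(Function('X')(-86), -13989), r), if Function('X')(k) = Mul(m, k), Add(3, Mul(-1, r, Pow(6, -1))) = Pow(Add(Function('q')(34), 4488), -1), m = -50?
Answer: Rational(-4064364034, 420263) ≈ -9671.0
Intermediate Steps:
Function('q')(j) = Add(Rational(76, 11), Mul(-4, Pow(j, -1))) (Function('q')(j) = Add(Mul(-4, Pow(j, -1)), Mul(76, Rational(1, 11))) = Add(Mul(-4, Pow(j, -1)), Rational(76, 11)) = Add(Rational(76, 11), Mul(-4, Pow(j, -1))))
r = Rational(7564173, 420263) (r = Add(18, Mul(-6, Pow(Add(Add(Rational(76, 11), Mul(-4, Pow(34, -1))), 4488), -1))) = Add(18, Mul(-6, Pow(Add(Add(Rational(76, 11), Mul(-4, Rational(1, 34))), 4488), -1))) = Add(18, Mul(-6, Pow(Add(Add(Rational(76, 11), Rational(-2, 17)), 4488), -1))) = Add(18, Mul(-6, Pow(Add(Rational(1270, 187), 4488), -1))) = Add(18, Mul(-6, Pow(Rational(840526, 187), -1))) = Add(18, Mul(-6, Rational(187, 840526))) = Add(18, Rational(-561, 420263)) = Rational(7564173, 420263) ≈ 17.999)
Function('X')(k) = Mul(-50, k)
Add(Add(Function('X')(-86), -13989), r) = Add(Add(Mul(-50, -86), -13989), Rational(7564173, 420263)) = Add(Add(4300, -13989), Rational(7564173, 420263)) = Add(-9689, Rational(7564173, 420263)) = Rational(-4064364034, 420263)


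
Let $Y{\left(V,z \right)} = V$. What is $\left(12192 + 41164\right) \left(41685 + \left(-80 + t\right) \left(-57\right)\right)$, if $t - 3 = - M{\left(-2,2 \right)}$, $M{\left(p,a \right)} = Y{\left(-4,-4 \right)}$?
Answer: $2446159176$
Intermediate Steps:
$M{\left(p,a \right)} = -4$
$t = 7$ ($t = 3 - -4 = 3 + 4 = 7$)
$\left(12192 + 41164\right) \left(41685 + \left(-80 + t\right) \left(-57\right)\right) = \left(12192 + 41164\right) \left(41685 + \left(-80 + 7\right) \left(-57\right)\right) = 53356 \left(41685 - -4161\right) = 53356 \left(41685 + 4161\right) = 53356 \cdot 45846 = 2446159176$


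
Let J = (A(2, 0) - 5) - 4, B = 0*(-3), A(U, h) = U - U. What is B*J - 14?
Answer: -14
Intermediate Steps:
A(U, h) = 0
B = 0
J = -9 (J = (0 - 5) - 4 = -5 - 4 = -9)
B*J - 14 = 0*(-9) - 14 = 0 - 14 = -14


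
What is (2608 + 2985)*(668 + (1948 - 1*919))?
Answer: 9491321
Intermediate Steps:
(2608 + 2985)*(668 + (1948 - 1*919)) = 5593*(668 + (1948 - 919)) = 5593*(668 + 1029) = 5593*1697 = 9491321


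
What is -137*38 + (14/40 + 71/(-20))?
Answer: -26046/5 ≈ -5209.2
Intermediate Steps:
-137*38 + (14/40 + 71/(-20)) = -5206 + (14*(1/40) + 71*(-1/20)) = -5206 + (7/20 - 71/20) = -5206 - 16/5 = -26046/5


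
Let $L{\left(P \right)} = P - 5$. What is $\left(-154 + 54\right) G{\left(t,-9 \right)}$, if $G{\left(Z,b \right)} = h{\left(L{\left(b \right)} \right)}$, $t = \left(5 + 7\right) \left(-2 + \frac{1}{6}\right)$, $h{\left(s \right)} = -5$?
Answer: $500$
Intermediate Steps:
$L{\left(P \right)} = -5 + P$
$t = -22$ ($t = 12 \left(-2 + \frac{1}{6}\right) = 12 \left(- \frac{11}{6}\right) = -22$)
$G{\left(Z,b \right)} = -5$
$\left(-154 + 54\right) G{\left(t,-9 \right)} = \left(-154 + 54\right) \left(-5\right) = \left(-100\right) \left(-5\right) = 500$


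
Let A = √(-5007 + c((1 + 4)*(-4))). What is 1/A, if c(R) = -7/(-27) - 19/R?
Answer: -6*I*√40546905/2703127 ≈ -0.014134*I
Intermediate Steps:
c(R) = 7/27 - 19/R (c(R) = -7*(-1/27) - 19/R = 7/27 - 19/R)
A = I*√40546905/90 (A = √(-5007 + (7/27 - 19*(-1/(4*(1 + 4))))) = √(-5007 + (7/27 - 19/(5*(-4)))) = √(-5007 + (7/27 - 19/(-20))) = √(-5007 + (7/27 - 19*(-1/20))) = √(-5007 + (7/27 + 19/20)) = √(-5007 + 653/540) = √(-2703127/540) = I*√40546905/90 ≈ 70.752*I)
1/A = 1/(I*√40546905/90) = -6*I*√40546905/2703127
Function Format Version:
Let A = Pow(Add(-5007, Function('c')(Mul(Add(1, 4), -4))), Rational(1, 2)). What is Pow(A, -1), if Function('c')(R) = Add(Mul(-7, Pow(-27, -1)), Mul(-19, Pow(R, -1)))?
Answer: Mul(Rational(-6, 2703127), I, Pow(40546905, Rational(1, 2))) ≈ Mul(-0.014134, I)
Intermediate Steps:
Function('c')(R) = Add(Rational(7, 27), Mul(-19, Pow(R, -1))) (Function('c')(R) = Add(Mul(-7, Rational(-1, 27)), Mul(-19, Pow(R, -1))) = Add(Rational(7, 27), Mul(-19, Pow(R, -1))))
A = Mul(Rational(1, 90), I, Pow(40546905, Rational(1, 2))) (A = Pow(Add(-5007, Add(Rational(7, 27), Mul(-19, Pow(Mul(Add(1, 4), -4), -1)))), Rational(1, 2)) = Pow(Add(-5007, Add(Rational(7, 27), Mul(-19, Pow(Mul(5, -4), -1)))), Rational(1, 2)) = Pow(Add(-5007, Add(Rational(7, 27), Mul(-19, Pow(-20, -1)))), Rational(1, 2)) = Pow(Add(-5007, Add(Rational(7, 27), Mul(-19, Rational(-1, 20)))), Rational(1, 2)) = Pow(Add(-5007, Add(Rational(7, 27), Rational(19, 20))), Rational(1, 2)) = Pow(Add(-5007, Rational(653, 540)), Rational(1, 2)) = Pow(Rational(-2703127, 540), Rational(1, 2)) = Mul(Rational(1, 90), I, Pow(40546905, Rational(1, 2))) ≈ Mul(70.752, I))
Pow(A, -1) = Pow(Mul(Rational(1, 90), I, Pow(40546905, Rational(1, 2))), -1) = Mul(Rational(-6, 2703127), I, Pow(40546905, Rational(1, 2)))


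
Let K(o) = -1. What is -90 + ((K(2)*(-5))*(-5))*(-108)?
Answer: 2610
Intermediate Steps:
-90 + ((K(2)*(-5))*(-5))*(-108) = -90 + (-1*(-5)*(-5))*(-108) = -90 + (5*(-5))*(-108) = -90 - 25*(-108) = -90 + 2700 = 2610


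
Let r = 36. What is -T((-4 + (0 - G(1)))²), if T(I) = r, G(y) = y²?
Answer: -36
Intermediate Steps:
T(I) = 36
-T((-4 + (0 - G(1)))²) = -1*36 = -36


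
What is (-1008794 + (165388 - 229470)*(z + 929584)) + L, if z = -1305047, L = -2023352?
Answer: 24057387820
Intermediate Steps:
(-1008794 + (165388 - 229470)*(z + 929584)) + L = (-1008794 + (165388 - 229470)*(-1305047 + 929584)) - 2023352 = (-1008794 - 64082*(-375463)) - 2023352 = (-1008794 + 24060419966) - 2023352 = 24059411172 - 2023352 = 24057387820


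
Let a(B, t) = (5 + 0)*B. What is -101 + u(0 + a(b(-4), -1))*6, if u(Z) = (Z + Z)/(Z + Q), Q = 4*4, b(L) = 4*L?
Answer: -86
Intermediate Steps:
Q = 16
a(B, t) = 5*B
u(Z) = 2*Z/(16 + Z) (u(Z) = (Z + Z)/(Z + 16) = (2*Z)/(16 + Z) = 2*Z/(16 + Z))
-101 + u(0 + a(b(-4), -1))*6 = -101 + (2*(0 + 5*(4*(-4)))/(16 + (0 + 5*(4*(-4)))))*6 = -101 + (2*(0 + 5*(-16))/(16 + (0 + 5*(-16))))*6 = -101 + (2*(0 - 80)/(16 + (0 - 80)))*6 = -101 + (2*(-80)/(16 - 80))*6 = -101 + (2*(-80)/(-64))*6 = -101 + (2*(-80)*(-1/64))*6 = -101 + (5/2)*6 = -101 + 15 = -86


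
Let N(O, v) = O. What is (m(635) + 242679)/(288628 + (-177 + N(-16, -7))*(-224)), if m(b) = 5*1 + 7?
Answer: 80897/110620 ≈ 0.73131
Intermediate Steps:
m(b) = 12 (m(b) = 5 + 7 = 12)
(m(635) + 242679)/(288628 + (-177 + N(-16, -7))*(-224)) = (12 + 242679)/(288628 + (-177 - 16)*(-224)) = 242691/(288628 - 193*(-224)) = 242691/(288628 + 43232) = 242691/331860 = 242691*(1/331860) = 80897/110620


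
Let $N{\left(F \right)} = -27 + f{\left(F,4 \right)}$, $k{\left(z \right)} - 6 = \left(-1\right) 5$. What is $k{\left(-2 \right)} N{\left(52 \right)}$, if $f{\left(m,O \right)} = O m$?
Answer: $181$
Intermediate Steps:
$k{\left(z \right)} = 1$ ($k{\left(z \right)} = 6 - 5 = 1$)
$N{\left(F \right)} = -27 + 4 F$
$k{\left(-2 \right)} N{\left(52 \right)} = 1 \left(-27 + 4 \cdot 52\right) = 1 \left(-27 + 208\right) = 1 \cdot 181 = 181$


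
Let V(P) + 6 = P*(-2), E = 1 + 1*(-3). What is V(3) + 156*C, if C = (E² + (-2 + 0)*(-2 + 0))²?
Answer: 9972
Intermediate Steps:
E = -2 (E = 1 - 3 = -2)
C = 64 (C = ((-2)² + (-2 + 0)*(-2 + 0))² = (4 - 2*(-2))² = (4 + 4)² = 8² = 64)
V(P) = -6 - 2*P (V(P) = -6 + P*(-2) = -6 - 2*P)
V(3) + 156*C = (-6 - 2*3) + 156*64 = (-6 - 6) + 9984 = -12 + 9984 = 9972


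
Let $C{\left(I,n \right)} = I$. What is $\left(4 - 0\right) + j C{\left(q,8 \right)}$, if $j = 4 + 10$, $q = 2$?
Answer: $32$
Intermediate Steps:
$j = 14$
$\left(4 - 0\right) + j C{\left(q,8 \right)} = \left(4 - 0\right) + 14 \cdot 2 = \left(4 + 0\right) + 28 = 4 + 28 = 32$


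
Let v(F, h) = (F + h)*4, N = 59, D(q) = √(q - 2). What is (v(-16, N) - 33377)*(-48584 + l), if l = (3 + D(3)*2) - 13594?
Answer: 2064454465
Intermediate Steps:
D(q) = √(-2 + q)
v(F, h) = 4*F + 4*h
l = -13589 (l = (3 + √(-2 + 3)*2) - 13594 = (3 + √1*2) - 13594 = (3 + 1*2) - 13594 = (3 + 2) - 13594 = 5 - 13594 = -13589)
(v(-16, N) - 33377)*(-48584 + l) = ((4*(-16) + 4*59) - 33377)*(-48584 - 13589) = ((-64 + 236) - 33377)*(-62173) = (172 - 33377)*(-62173) = -33205*(-62173) = 2064454465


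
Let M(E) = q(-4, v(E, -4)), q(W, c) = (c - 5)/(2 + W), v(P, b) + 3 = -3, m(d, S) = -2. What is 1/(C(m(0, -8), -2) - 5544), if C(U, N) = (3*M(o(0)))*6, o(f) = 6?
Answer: -1/5445 ≈ -0.00018365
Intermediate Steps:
v(P, b) = -6 (v(P, b) = -3 - 3 = -6)
q(W, c) = (-5 + c)/(2 + W)
M(E) = 11/2 (M(E) = (-5 - 6)/(2 - 4) = -11/(-2) = -1/2*(-11) = 11/2)
C(U, N) = 99 (C(U, N) = (3*(11/2))*6 = (33/2)*6 = 99)
1/(C(m(0, -8), -2) - 5544) = 1/(99 - 5544) = 1/(-5445) = -1/5445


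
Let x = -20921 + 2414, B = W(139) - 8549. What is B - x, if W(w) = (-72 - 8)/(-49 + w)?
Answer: 89614/9 ≈ 9957.1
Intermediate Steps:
W(w) = -80/(-49 + w)
B = -76949/9 (B = -80/(-49 + 139) - 8549 = -80/90 - 8549 = -80*1/90 - 8549 = -8/9 - 8549 = -76949/9 ≈ -8549.9)
x = -18507
B - x = -76949/9 - 1*(-18507) = -76949/9 + 18507 = 89614/9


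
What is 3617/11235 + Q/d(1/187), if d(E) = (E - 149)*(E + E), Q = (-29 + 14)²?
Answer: -88195707167/626059140 ≈ -140.87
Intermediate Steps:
Q = 225 (Q = (-15)² = 225)
d(E) = 2*E*(-149 + E) (d(E) = (-149 + E)*(2*E) = 2*E*(-149 + E))
3617/11235 + Q/d(1/187) = 3617/11235 + 225/((2*(-149 + 1/187)/187)) = 3617*(1/11235) + 225/((2*(1/187)*(-149 + 1/187))) = 3617/11235 + 225/((2*(1/187)*(-27862/187))) = 3617/11235 + 225/(-55724/34969) = 3617/11235 + 225*(-34969/55724) = 3617/11235 - 7868025/55724 = -88195707167/626059140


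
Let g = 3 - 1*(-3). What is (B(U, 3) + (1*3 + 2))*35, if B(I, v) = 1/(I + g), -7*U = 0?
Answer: 1085/6 ≈ 180.83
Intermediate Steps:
U = 0 (U = -⅐*0 = 0)
g = 6 (g = 3 + 3 = 6)
B(I, v) = 1/(6 + I) (B(I, v) = 1/(I + 6) = 1/(6 + I))
(B(U, 3) + (1*3 + 2))*35 = (1/(6 + 0) + (1*3 + 2))*35 = (1/6 + (3 + 2))*35 = (⅙ + 5)*35 = (31/6)*35 = 1085/6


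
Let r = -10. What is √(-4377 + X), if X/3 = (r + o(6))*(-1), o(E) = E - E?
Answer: 3*I*√483 ≈ 65.932*I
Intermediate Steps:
o(E) = 0
X = 30 (X = 3*((-10 + 0)*(-1)) = 3*(-10*(-1)) = 3*10 = 30)
√(-4377 + X) = √(-4377 + 30) = √(-4347) = 3*I*√483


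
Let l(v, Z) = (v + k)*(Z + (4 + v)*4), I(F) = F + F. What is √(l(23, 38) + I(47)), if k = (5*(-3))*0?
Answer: 2*√863 ≈ 58.754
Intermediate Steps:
I(F) = 2*F
k = 0 (k = -15*0 = 0)
l(v, Z) = v*(16 + Z + 4*v) (l(v, Z) = (v + 0)*(Z + (4 + v)*4) = v*(Z + (16 + 4*v)) = v*(16 + Z + 4*v))
√(l(23, 38) + I(47)) = √(23*(16 + 38 + 4*23) + 2*47) = √(23*(16 + 38 + 92) + 94) = √(23*146 + 94) = √(3358 + 94) = √3452 = 2*√863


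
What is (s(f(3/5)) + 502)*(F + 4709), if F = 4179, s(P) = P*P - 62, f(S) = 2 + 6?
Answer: 4479552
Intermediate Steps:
f(S) = 8
s(P) = -62 + P² (s(P) = P² - 62 = -62 + P²)
(s(f(3/5)) + 502)*(F + 4709) = ((-62 + 8²) + 502)*(4179 + 4709) = ((-62 + 64) + 502)*8888 = (2 + 502)*8888 = 504*8888 = 4479552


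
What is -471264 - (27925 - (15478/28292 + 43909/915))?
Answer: -6460669530611/12943590 ≈ -4.9914e+5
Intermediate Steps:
-471264 - (27925 - (15478/28292 + 43909/915)) = -471264 - (27925 - (15478*(1/28292) + 43909*(1/915))) = -471264 - (27925 - (7739/14146 + 43909/915)) = -471264 - (27925 - 1*628217899/12943590) = -471264 - (27925 - 628217899/12943590) = -471264 - 1*360821532851/12943590 = -471264 - 360821532851/12943590 = -6460669530611/12943590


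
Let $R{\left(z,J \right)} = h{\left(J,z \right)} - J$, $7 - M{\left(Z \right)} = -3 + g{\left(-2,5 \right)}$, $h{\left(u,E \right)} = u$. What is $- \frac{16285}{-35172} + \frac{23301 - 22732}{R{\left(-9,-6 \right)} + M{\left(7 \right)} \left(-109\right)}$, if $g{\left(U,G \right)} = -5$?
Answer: $\frac{2204369}{19168740} \approx 0.115$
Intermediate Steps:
$M{\left(Z \right)} = 15$ ($M{\left(Z \right)} = 7 - \left(-3 - 5\right) = 7 - -8 = 7 + 8 = 15$)
$R{\left(z,J \right)} = 0$ ($R{\left(z,J \right)} = J - J = 0$)
$- \frac{16285}{-35172} + \frac{23301 - 22732}{R{\left(-9,-6 \right)} + M{\left(7 \right)} \left(-109\right)} = - \frac{16285}{-35172} + \frac{23301 - 22732}{0 + 15 \left(-109\right)} = \left(-16285\right) \left(- \frac{1}{35172}\right) + \frac{23301 - 22732}{0 - 1635} = \frac{16285}{35172} + \frac{569}{-1635} = \frac{16285}{35172} + 569 \left(- \frac{1}{1635}\right) = \frac{16285}{35172} - \frac{569}{1635} = \frac{2204369}{19168740}$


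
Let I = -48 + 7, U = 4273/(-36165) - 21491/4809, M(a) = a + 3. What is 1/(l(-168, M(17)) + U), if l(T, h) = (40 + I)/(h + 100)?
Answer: -92755992/426250765 ≈ -0.21761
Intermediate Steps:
M(a) = 3 + a
U = -88641208/19324165 (U = 4273*(-1/36165) - 21491*1/4809 = -4273/36165 - 21491/4809 = -88641208/19324165 ≈ -4.5871)
I = -41
l(T, h) = -1/(100 + h) (l(T, h) = (40 - 41)/(h + 100) = -1/(100 + h))
1/(l(-168, M(17)) + U) = 1/(-1/(100 + (3 + 17)) - 88641208/19324165) = 1/(-1/(100 + 20) - 88641208/19324165) = 1/(-1/120 - 88641208/19324165) = 1/(-426250765/92755992) = -92755992/426250765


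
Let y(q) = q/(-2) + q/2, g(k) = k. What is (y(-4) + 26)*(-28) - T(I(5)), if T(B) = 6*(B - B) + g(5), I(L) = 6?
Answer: -733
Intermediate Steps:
y(q) = 0 (y(q) = q*(-1/2) + q*(1/2) = -q/2 + q/2 = 0)
T(B) = 5 (T(B) = 6*(B - B) + 5 = 6*0 + 5 = 0 + 5 = 5)
(y(-4) + 26)*(-28) - T(I(5)) = (0 + 26)*(-28) - 1*5 = 26*(-28) - 5 = -728 - 5 = -733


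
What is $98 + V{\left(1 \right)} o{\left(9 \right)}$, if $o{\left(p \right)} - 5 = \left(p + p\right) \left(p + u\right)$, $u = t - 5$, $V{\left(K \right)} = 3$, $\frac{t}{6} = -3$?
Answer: $-643$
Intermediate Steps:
$t = -18$ ($t = 6 \left(-3\right) = -18$)
$u = -23$ ($u = -18 - 5 = -23$)
$o{\left(p \right)} = 5 + 2 p \left(-23 + p\right)$ ($o{\left(p \right)} = 5 + \left(p + p\right) \left(p - 23\right) = 5 + 2 p \left(-23 + p\right)$)
$98 + V{\left(1 \right)} o{\left(9 \right)} = 98 + 3 \left(5 - 414 + 2 \cdot 9^{2}\right) = 98 + 3 \left(5 - 414 + 2 \cdot 81\right) = 98 + 3 \left(5 - 414 + 162\right) = 98 + 3 \left(-247\right) = 98 - 741 = -643$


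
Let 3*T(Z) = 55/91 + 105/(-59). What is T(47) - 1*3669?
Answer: -59102893/16107 ≈ -3669.4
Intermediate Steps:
T(Z) = -6310/16107 (T(Z) = (55/91 + 105/(-59))/3 = (55*(1/91) + 105*(-1/59))/3 = (55/91 - 105/59)/3 = (⅓)*(-6310/5369) = -6310/16107)
T(47) - 1*3669 = -6310/16107 - 1*3669 = -6310/16107 - 3669 = -59102893/16107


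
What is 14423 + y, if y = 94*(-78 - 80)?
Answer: -429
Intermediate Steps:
y = -14852 (y = 94*(-158) = -14852)
14423 + y = 14423 - 14852 = -429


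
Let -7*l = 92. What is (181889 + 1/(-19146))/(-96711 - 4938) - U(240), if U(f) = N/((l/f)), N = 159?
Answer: 129885253455881/44761950342 ≈ 2901.7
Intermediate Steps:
l = -92/7 (l = -⅐*92 = -92/7 ≈ -13.143)
U(f) = -1113*f/92 (U(f) = 159/((-92/(7*f))) = 159*(-7*f/92) = -1113*f/92)
(181889 + 1/(-19146))/(-96711 - 4938) - U(240) = (181889 + 1/(-19146))/(-96711 - 4938) - (-1113)*240/92 = (181889 - 1/19146)/(-101649) - 1*(-66780/23) = (3482446793/19146)*(-1/101649) + 66780/23 = -3482446793/1946171754 + 66780/23 = 129885253455881/44761950342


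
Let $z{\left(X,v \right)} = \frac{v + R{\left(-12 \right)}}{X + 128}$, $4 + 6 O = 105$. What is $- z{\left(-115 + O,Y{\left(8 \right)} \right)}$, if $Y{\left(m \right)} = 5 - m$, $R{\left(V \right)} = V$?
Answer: $\frac{90}{179} \approx 0.50279$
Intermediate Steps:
$O = \frac{101}{6}$ ($O = - \frac{2}{3} + \frac{1}{6} \cdot 105 = - \frac{2}{3} + \frac{35}{2} = \frac{101}{6} \approx 16.833$)
$z{\left(X,v \right)} = \frac{-12 + v}{128 + X}$ ($z{\left(X,v \right)} = \frac{v - 12}{X + 128} = \frac{-12 + v}{128 + X}$)
$- z{\left(-115 + O,Y{\left(8 \right)} \right)} = - \frac{-12 + \left(5 - 8\right)}{128 + \left(-115 + \frac{101}{6}\right)} = - \frac{-12 + \left(5 - 8\right)}{128 - \frac{589}{6}} = - \frac{-12 - 3}{\frac{179}{6}} = - \frac{6 \left(-15\right)}{179} = \left(-1\right) \left(- \frac{90}{179}\right) = \frac{90}{179}$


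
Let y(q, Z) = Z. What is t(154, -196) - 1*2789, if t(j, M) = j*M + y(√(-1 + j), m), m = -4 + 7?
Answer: -32970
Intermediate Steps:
m = 3
t(j, M) = 3 + M*j (t(j, M) = j*M + 3 = M*j + 3 = 3 + M*j)
t(154, -196) - 1*2789 = (3 - 196*154) - 1*2789 = (3 - 30184) - 2789 = -30181 - 2789 = -32970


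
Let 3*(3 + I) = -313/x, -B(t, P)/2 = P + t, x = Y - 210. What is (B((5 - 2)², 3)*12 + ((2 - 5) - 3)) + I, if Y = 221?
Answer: -10114/33 ≈ -306.48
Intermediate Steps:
x = 11 (x = 221 - 210 = 11)
B(t, P) = -2*P - 2*t (B(t, P) = -2*(P + t) = -2*P - 2*t)
I = -412/33 (I = -3 + (-313/11)/3 = -3 + (-313*1/11)/3 = -3 + (⅓)*(-313/11) = -3 - 313/33 = -412/33 ≈ -12.485)
(B((5 - 2)², 3)*12 + ((2 - 5) - 3)) + I = ((-2*3 - 2*(5 - 2)²)*12 + ((2 - 5) - 3)) - 412/33 = ((-6 - 2*3²)*12 + (-3 - 3)) - 412/33 = ((-6 - 2*9)*12 - 6) - 412/33 = ((-6 - 18)*12 - 6) - 412/33 = (-24*12 - 6) - 412/33 = (-288 - 6) - 412/33 = -294 - 412/33 = -10114/33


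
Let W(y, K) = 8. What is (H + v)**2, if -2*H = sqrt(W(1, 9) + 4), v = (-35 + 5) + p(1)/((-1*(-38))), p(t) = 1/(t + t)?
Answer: 5211169/5776 + 2279*sqrt(3)/38 ≈ 1006.1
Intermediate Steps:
p(t) = 1/(2*t)
v = -2279/76 (v = (-35 + 5) + ((1/2)/1)/((-1*(-38))) = -30 + ((1/2)*1)/38 = -30 + (1/2)*(1/38) = -30 + 1/76 = -2279/76 ≈ -29.987)
H = -sqrt(3) (H = -sqrt(8 + 4)/2 = -sqrt(3) ≈ -1.7320)
(H + v)**2 = (-sqrt(3) - 2279/76)**2 = (-2279/76 - sqrt(3))**2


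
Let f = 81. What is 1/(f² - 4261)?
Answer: 1/2300 ≈ 0.00043478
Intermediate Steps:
1/(f² - 4261) = 1/(81² - 4261) = 1/(6561 - 4261) = 1/2300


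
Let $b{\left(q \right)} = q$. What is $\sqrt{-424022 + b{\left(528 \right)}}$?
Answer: $i \sqrt{423494} \approx 650.76 i$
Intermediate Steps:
$\sqrt{-424022 + b{\left(528 \right)}} = \sqrt{-424022 + 528} = \sqrt{-423494} = i \sqrt{423494}$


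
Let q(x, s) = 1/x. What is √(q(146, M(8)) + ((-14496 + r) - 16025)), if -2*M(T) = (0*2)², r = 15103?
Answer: I*√328649942/146 ≈ 124.17*I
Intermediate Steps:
M(T) = 0 (M(T) = -(0*2)²/2 = -½*0² = -½*0 = 0)
√(q(146, M(8)) + ((-14496 + r) - 16025)) = √(1/146 + ((-14496 + 15103) - 16025)) = √(1/146 + (607 - 16025)) = √(1/146 - 15418) = √(-2251027/146) = I*√328649942/146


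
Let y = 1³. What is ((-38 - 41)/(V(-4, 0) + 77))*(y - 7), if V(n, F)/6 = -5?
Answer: 474/47 ≈ 10.085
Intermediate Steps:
V(n, F) = -30 (V(n, F) = 6*(-5) = -30)
y = 1
((-38 - 41)/(V(-4, 0) + 77))*(y - 7) = ((-38 - 41)/(-30 + 77))*(1 - 7) = -79/47*(-6) = 474/47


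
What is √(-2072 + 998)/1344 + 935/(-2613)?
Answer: -935/2613 + I*√1074/1344 ≈ -0.35783 + 0.024384*I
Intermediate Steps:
√(-2072 + 998)/1344 + 935/(-2613) = √(-1074)*(1/1344) + 935*(-1/2613) = (I*√1074)*(1/1344) - 935/2613 = I*√1074/1344 - 935/2613 = -935/2613 + I*√1074/1344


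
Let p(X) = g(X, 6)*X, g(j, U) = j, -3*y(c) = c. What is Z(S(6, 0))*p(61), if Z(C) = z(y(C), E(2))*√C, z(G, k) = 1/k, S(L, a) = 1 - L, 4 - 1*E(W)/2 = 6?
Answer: -3721*I*√5/4 ≈ -2080.1*I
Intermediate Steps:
y(c) = -c/3
E(W) = -4 (E(W) = 8 - 2*6 = 8 - 12 = -4)
Z(C) = -√C/4 (Z(C) = √C/(-4) = -√C/4)
p(X) = X² (p(X) = X*X = X²)
Z(S(6, 0))*p(61) = -√(1 - 1*6)/4*61² = -√(1 - 6)/4*3721 = -I*√5/4*3721 = -3721*I*√5/4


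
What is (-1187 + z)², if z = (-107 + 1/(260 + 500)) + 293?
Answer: 578754256081/577600 ≈ 1.0020e+6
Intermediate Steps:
z = 141361/760 (z = (-107 + 1/760) + 293 = -81319/760 + 293 = 141361/760 ≈ 186.00)
(-1187 + z)² = (-1187 + 141361/760)² = (-760759/760)² = 578754256081/577600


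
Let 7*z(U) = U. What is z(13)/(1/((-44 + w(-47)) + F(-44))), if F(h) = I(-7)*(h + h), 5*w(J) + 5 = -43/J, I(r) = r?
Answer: 1744964/1645 ≈ 1060.8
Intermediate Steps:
w(J) = -1 - 43/(5*J) (w(J) = -1 + (-43/J)/5 = -1 - 43/(5*J))
z(U) = U/7
F(h) = -14*h (F(h) = -7*(h + h) = -14*h)
z(13)/(1/((-44 + w(-47)) + F(-44))) = ((⅐)*13)/(1/((-44 + (-43/5 - 1*(-47))/(-47)) - 14*(-44))) = 13/(7*(1/((-44 - (-43/5 + 47)/47) + 616))) = 13/(7*(1/((-44 - 1/47*192/5) + 616))) = 13/(7*(1/((-44 - 192/235) + 616))) = 13/(7*(1/(-10532/235 + 616))) = 13/(7*(1/(134228/235))) = 13/(7*(235/134228)) = (13/7)*(134228/235) = 1744964/1645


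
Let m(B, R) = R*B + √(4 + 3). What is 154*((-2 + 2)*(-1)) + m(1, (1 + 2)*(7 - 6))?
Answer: 3 + √7 ≈ 5.6458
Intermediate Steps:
m(B, R) = √7 + B*R (m(B, R) = B*R + √7 = √7 + B*R)
154*((-2 + 2)*(-1)) + m(1, (1 + 2)*(7 - 6)) = 154*((-2 + 2)*(-1)) + (√7 + 1*((1 + 2)*(7 - 6))) = 154*(0*(-1)) + (√7 + 1*(3*1)) = 154*0 + (√7 + 1*3) = 0 + (√7 + 3) = 0 + (3 + √7) = 3 + √7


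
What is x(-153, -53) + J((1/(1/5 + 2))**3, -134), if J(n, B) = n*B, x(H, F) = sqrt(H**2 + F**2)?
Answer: -16750/1331 + sqrt(26218) ≈ 149.34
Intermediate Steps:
x(H, F) = sqrt(F**2 + H**2)
J(n, B) = B*n
x(-153, -53) + J((1/(1/5 + 2))**3, -134) = sqrt((-53)**2 + (-153)**2) - 134/(1/5 + 2)**3 = sqrt(2809 + 23409) - 134/(1*(1/5) + 2)**3 = sqrt(26218) - 134/(1/5 + 2)**3 = sqrt(26218) - 134*(1/(11/5))**3 = sqrt(26218) - 134*(5/11)**3 = sqrt(26218) - 134*125/1331 = sqrt(26218) - 16750/1331 = -16750/1331 + sqrt(26218)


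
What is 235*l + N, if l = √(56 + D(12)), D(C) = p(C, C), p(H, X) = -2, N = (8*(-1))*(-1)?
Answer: 8 + 705*√6 ≈ 1734.9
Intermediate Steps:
N = 8 (N = -8*(-1) = 8)
D(C) = -2
l = 3*√6 (l = √(56 - 2) = √54 = 3*√6 ≈ 7.3485)
235*l + N = 235*(3*√6) + 8 = 705*√6 + 8 = 8 + 705*√6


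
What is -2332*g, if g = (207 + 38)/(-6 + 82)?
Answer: -142835/19 ≈ -7517.6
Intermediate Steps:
g = 245/76 ≈ 3.2237
-2332*g = -2332*245/76 = -142835/19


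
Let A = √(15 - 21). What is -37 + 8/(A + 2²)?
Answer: (-37*√6 + 140*I)/(√6 - 4*I) ≈ -35.545 - 0.89072*I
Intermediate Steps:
A = I*√6 (A = √(-6) = I*√6 ≈ 2.4495*I)
-37 + 8/(A + 2²) = -37 + 8/(I*√6 + 2²) = -37 + 8/(I*√6 + 4) = -37 + 8/(4 + I*√6)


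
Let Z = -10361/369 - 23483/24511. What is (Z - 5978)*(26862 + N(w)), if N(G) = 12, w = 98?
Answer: -162232358236400/1004951 ≈ -1.6143e+8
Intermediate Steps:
Z = -262623698/9044559 (Z = -10361*1/369 - 23483*1/24511 = -10361/369 - 23483/24511 = -262623698/9044559 ≈ -29.037)
(Z - 5978)*(26862 + N(w)) = (-262623698/9044559 - 5978)*(26862 + 12) = -54330997400/9044559*26874 = -162232358236400/1004951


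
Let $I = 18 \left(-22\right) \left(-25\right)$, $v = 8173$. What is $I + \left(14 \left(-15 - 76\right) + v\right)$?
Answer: $16799$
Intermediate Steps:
$I = 9900$ ($I = \left(-396\right) \left(-25\right) = 9900$)
$I + \left(14 \left(-15 - 76\right) + v\right) = 9900 + \left(14 \left(-15 - 76\right) + 8173\right) = 9900 + \left(14 \left(-91\right) + 8173\right) = 9900 + \left(-1274 + 8173\right) = 9900 + 6899 = 16799$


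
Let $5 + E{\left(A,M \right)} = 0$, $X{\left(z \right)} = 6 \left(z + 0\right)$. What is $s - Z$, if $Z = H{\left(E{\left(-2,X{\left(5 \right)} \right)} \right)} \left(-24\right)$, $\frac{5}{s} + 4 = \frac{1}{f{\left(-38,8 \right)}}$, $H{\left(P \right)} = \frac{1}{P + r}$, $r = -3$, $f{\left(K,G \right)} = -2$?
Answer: $- \frac{37}{9} \approx -4.1111$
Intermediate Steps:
$X{\left(z \right)} = 6 z$
$E{\left(A,M \right)} = -5$ ($E{\left(A,M \right)} = -5 + 0 = -5$)
$H{\left(P \right)} = \frac{1}{-3 + P}$ ($H{\left(P \right)} = \frac{1}{P - 3} = \frac{1}{-3 + P}$)
$s = - \frac{10}{9}$ ($s = \frac{5}{-4 + \frac{1}{-2}} = \frac{5}{-4 - \frac{1}{2}} = \frac{5}{- \frac{9}{2}} = 5 \left(- \frac{2}{9}\right) = - \frac{10}{9} \approx -1.1111$)
$Z = 3$ ($Z = \frac{1}{-3 - 5} \left(-24\right) = \frac{1}{-8} \left(-24\right) = \left(- \frac{1}{8}\right) \left(-24\right) = 3$)
$s - Z = - \frac{10}{9} - 3 = - \frac{37}{9}$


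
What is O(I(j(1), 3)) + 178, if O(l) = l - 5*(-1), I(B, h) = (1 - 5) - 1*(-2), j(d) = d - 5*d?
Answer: 181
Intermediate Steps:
j(d) = -4*d
I(B, h) = -2 (I(B, h) = -4 + 2 = -2)
O(l) = 5 + l (O(l) = l + 5 = 5 + l)
O(I(j(1), 3)) + 178 = (5 - 2) + 178 = 3 + 178 = 181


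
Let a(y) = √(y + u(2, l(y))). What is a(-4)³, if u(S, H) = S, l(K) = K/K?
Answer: -2*I*√2 ≈ -2.8284*I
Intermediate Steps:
l(K) = 1
a(y) = √(2 + y) (a(y) = √(y + 2) = √(2 + y))
a(-4)³ = (√(2 - 4))³ = (√(-2))³ = (I*√2)³ = -2*I*√2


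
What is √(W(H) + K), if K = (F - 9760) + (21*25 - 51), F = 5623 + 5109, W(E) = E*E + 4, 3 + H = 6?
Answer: √1459 ≈ 38.197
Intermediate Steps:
H = 3 (H = -3 + 6 = 3)
W(E) = 4 + E² (W(E) = E² + 4 = 4 + E²)
F = 10732
K = 1446 (K = (10732 - 9760) + (21*25 - 51) = 972 + (525 - 51) = 972 + 474 = 1446)
√(W(H) + K) = √((4 + 3²) + 1446) = √((4 + 9) + 1446) = √(13 + 1446) = √1459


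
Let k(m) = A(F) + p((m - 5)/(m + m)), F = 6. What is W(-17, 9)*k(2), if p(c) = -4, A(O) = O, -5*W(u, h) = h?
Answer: -18/5 ≈ -3.6000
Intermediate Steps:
W(u, h) = -h/5
k(m) = 2 (k(m) = 6 - 4 = 2)
W(-17, 9)*k(2) = -⅕*9*2 = -9/5*2 = -18/5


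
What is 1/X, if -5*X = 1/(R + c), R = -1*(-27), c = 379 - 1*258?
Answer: -740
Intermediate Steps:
c = 121 (c = 379 - 258 = 121)
R = 27
X = -1/740 (X = -1/(5*(27 + 121)) = -1/5/148 = -1/5*1/148 = -1/740 ≈ -0.0013514)
1/X = 1/(-1/740) = -740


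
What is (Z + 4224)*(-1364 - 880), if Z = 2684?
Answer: -15501552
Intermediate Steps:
(Z + 4224)*(-1364 - 880) = (2684 + 4224)*(-1364 - 880) = 6908*(-2244) = -15501552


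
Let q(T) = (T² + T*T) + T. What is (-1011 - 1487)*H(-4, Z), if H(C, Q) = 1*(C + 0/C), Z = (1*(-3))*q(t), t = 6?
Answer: 9992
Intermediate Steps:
q(T) = T + 2*T² (q(T) = (T² + T²) + T = 2*T² + T = T + 2*T²)
Z = -234 (Z = (1*(-3))*(6*(1 + 2*6)) = -18*(1 + 12) = -18*13 = -3*78 = -234)
H(C, Q) = C (H(C, Q) = 1*(C + 0) = 1*C = C)
(-1011 - 1487)*H(-4, Z) = (-1011 - 1487)*(-4) = -2498*(-4) = 9992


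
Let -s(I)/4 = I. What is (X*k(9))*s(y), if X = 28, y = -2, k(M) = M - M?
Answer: 0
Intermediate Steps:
k(M) = 0
s(I) = -4*I
(X*k(9))*s(y) = (28*0)*(-4*(-2)) = 0*8 = 0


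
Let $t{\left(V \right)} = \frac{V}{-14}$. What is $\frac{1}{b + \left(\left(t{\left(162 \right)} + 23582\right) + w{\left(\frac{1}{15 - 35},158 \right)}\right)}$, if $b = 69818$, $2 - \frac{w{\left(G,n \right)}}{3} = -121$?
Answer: $\frac{7}{656302} \approx 1.0666 \cdot 10^{-5}$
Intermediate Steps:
$t{\left(V \right)} = - \frac{V}{14}$ ($t{\left(V \right)} = V \left(- \frac{1}{14}\right) = - \frac{V}{14}$)
$w{\left(G,n \right)} = 369$ ($w{\left(G,n \right)} = 6 - -363 = 6 + 363 = 369$)
$\frac{1}{b + \left(\left(t{\left(162 \right)} + 23582\right) + w{\left(\frac{1}{15 - 35},158 \right)}\right)} = \frac{1}{69818 + \left(\left(\left(- \frac{1}{14}\right) 162 + 23582\right) + 369\right)} = \frac{1}{69818 + \left(\left(- \frac{81}{7} + 23582\right) + 369\right)} = \frac{1}{69818 + \left(\frac{164993}{7} + 369\right)} = \frac{1}{69818 + \frac{167576}{7}} = \frac{1}{\frac{656302}{7}} = \frac{7}{656302}$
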